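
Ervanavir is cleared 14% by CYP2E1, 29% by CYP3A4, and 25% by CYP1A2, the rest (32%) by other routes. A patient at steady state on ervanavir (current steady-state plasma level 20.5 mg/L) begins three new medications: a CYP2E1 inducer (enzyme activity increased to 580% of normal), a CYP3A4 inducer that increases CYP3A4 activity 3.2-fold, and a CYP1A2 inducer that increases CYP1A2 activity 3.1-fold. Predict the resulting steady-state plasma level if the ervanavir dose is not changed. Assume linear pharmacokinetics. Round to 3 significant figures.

7.23 mg/L

CYP2E1: 0.14 × 5.8 = 0.812
CYP3A4: 0.29 × 3.2 = 0.928
CYP1A2: 0.25 × 3.1 = 0.775
Other: 0.32 (unchanged)
Relative clearance = 0.812 + 0.928 + 0.775 + 0.32 = 2.835.
Steady-state plasma level ∝ 1/CL: new value = 20.5 / 2.835 = 7.23 mg/L.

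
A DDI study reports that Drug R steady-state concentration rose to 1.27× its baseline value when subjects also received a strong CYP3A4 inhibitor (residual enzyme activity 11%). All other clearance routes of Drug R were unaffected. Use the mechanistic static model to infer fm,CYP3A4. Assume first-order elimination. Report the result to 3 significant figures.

Let x = fm,CYP3A4. Because steady-state concentration ∝ 1/CL, relative clearance fell to 1/1.27 = 0.7874.
Only the CYP3A4 route changed, so 0.7874 = x·0.11 + (1 − x), giving x = 0.239.

0.239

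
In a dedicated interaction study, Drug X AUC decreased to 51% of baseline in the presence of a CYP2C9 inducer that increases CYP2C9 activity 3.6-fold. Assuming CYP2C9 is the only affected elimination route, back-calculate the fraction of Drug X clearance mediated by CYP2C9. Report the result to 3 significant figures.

0.370

Let x = fm,CYP2C9. Because AUC ∝ 1/CL, relative clearance rose to 1/0.510 = 1.961.
Setting x·3.6 + (1 − x) = 1.961 and solving: x = (1.961 − 1)/(3.6 − 1) = 0.370.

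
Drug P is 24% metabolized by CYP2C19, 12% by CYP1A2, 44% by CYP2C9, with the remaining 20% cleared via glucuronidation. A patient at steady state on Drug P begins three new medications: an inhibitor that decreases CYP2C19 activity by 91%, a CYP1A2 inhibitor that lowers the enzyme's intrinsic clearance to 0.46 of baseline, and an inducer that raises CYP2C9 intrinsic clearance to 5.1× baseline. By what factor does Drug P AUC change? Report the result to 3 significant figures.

0.397

The CYP2C19 pathway (24% of clearance) is reduced to 0.09× activity: 0.24 × 0.09 = 0.0216.
The CYP1A2 pathway (12% of clearance) drops to 0.46× activity: 0.12 × 0.46 = 0.0552.
The CYP2C9 pathway (44% of clearance) rises to 5.1× activity: 0.44 × 5.1 = 2.244.
The remaining 20% of clearance is unaffected.
New clearance relative to baseline: 0.0216 + 0.0552 + 2.244 + 0.2 = 2.5208.
Net AUC ratio = 1 / 2.5208 = 0.397.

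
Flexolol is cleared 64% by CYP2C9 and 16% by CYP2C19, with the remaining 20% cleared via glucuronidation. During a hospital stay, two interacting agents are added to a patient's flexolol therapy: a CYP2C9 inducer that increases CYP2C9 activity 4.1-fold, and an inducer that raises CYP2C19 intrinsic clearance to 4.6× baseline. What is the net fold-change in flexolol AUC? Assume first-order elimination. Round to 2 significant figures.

0.28

CYP2C9: 0.64 × 4.1 = 2.624
CYP2C19: 0.16 × 4.6 = 0.736
Other: 0.2 (unchanged)
New clearance relative to baseline: 2.624 + 0.736 + 0.2 = 3.56.
Because AUC varies inversely with clearance, the combined effect is 1 / 3.56 = 0.28.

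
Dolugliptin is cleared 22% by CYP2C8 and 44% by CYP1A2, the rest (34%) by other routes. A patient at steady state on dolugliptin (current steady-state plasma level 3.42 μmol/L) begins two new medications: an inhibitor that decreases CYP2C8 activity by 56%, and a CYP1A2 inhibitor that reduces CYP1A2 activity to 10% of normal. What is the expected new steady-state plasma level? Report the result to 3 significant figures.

7.11 μmol/L

The CYP2C8 pathway (22% of clearance) is reduced to 0.44× activity: 0.22 × 0.44 = 0.0968.
The CYP1A2 pathway (44% of clearance) is reduced to 0.1× activity: 0.44 × 0.1 = 0.044.
Non-CYP routes (34%) are unchanged.
New clearance relative to baseline: 0.0968 + 0.044 + 0.34 = 0.4808.
New steady-state plasma level = 3.42 / 0.4808 = 7.11 μmol/L (concentration scales inversely with clearance).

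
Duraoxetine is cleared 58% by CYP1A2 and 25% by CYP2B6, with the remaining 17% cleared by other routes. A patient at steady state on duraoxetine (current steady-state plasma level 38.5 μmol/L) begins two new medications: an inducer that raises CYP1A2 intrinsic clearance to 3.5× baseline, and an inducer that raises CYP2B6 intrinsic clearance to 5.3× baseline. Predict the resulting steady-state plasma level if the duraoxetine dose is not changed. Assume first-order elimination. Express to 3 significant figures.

The CYP1A2 pathway (58% of clearance) rises to 3.5× activity: 0.58 × 3.5 = 2.03.
The CYP2B6 pathway (25% of clearance) increases to 5.3× activity: 0.25 × 5.3 = 1.325.
The remaining 17% of clearance is unaffected.
CL_new/CL_old = 2.03 + 1.325 + 0.17 = 3.525.
Dividing the baseline by the relative clearance: 38.5 / 3.525 = 10.9 μmol/L.

10.9 μmol/L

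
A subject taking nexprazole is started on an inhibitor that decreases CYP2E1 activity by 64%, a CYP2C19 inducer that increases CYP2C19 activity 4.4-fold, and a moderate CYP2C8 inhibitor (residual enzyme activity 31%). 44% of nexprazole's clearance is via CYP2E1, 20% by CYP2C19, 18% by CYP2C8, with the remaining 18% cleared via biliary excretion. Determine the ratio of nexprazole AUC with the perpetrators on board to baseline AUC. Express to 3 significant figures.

0.785

The CYP2E1 pathway (44% of clearance) drops to 0.36× activity: 0.44 × 0.36 = 0.1584.
The CYP2C19 pathway (20% of clearance) is boosted to 4.4× activity: 0.2 × 4.4 = 0.88.
The CYP2C8 pathway (18% of clearance) falls to 0.31× activity: 0.18 × 0.31 = 0.0558.
The remaining 18% of clearance is unaffected.
Relative clearance = 0.1584 + 0.88 + 0.0558 + 0.18 = 1.2742.
Net AUC ratio = 1 / 1.2742 = 0.785.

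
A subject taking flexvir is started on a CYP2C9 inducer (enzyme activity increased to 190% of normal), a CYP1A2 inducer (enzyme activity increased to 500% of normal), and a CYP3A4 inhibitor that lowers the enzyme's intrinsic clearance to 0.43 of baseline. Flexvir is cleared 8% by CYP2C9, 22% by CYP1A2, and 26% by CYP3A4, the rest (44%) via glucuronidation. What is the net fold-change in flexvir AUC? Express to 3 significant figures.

The CYP2C9 pathway (8% of clearance) increases to 1.9× activity: 0.08 × 1.9 = 0.152.
The CYP1A2 pathway (22% of clearance) increases to 5× activity: 0.22 × 5 = 1.1.
The CYP3A4 pathway (26% of clearance) drops to 0.43× activity: 0.26 × 0.43 = 0.1118.
The remaining 44% of clearance is unaffected.
New clearance relative to baseline: 0.152 + 1.1 + 0.1118 + 0.44 = 1.8038.
Net AUC ratio = 1 / 1.8038 = 0.554.

0.554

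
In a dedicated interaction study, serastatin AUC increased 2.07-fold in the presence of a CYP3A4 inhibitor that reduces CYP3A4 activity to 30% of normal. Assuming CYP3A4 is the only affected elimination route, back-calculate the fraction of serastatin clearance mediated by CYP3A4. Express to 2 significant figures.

0.74

Call the CYP3A4 fraction fm. After the interaction, CL_new/CL_old = fm × 0.3 + (1 − fm).
AUC ratio = 1 / (new CL fraction), so new CL fraction = 1 / 2.07 = 0.4831.
fm × 0.3 + 1 − fm = 0.4831  ⇒  fm × (0.3 − 1) = −0.5169  ⇒  fm = 0.74.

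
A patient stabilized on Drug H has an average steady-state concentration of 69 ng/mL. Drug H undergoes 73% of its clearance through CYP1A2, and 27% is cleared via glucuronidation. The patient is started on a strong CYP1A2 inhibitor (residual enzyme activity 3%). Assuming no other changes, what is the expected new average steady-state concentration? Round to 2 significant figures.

CYP1A2: 0.73 × 0.03 = 0.0219
Other: 0.27 (unchanged)
Relative clearance = 0.0219 + 0.27 = 0.2919.
Average steady-state concentration ∝ 1/CL, so new value = 69 / 0.2919 = 2.4 × 10² ng/mL.

2.4 × 10² ng/mL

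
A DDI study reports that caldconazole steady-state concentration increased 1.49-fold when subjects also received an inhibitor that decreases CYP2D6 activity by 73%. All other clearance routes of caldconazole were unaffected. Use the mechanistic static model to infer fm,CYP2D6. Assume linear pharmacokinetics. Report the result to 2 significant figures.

0.45

Write x for the fraction cleared via CYP2D6. The observed steady-state concentration change means clearance fell to 1/1.49 = 0.6711 of baseline.
Setting x·0.27 + (1 − x) = 0.6711 and solving: x = (0.6711 − 1)/(0.27 − 1) = 0.45.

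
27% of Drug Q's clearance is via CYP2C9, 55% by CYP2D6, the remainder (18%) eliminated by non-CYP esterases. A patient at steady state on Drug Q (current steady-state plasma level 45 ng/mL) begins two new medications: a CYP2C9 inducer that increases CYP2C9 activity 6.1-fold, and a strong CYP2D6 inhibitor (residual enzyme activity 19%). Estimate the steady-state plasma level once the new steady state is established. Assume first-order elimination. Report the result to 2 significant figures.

The CYP2C9 pathway (27% of clearance) increases to 6.1× activity: 0.27 × 6.1 = 1.647.
The CYP2D6 pathway (55% of clearance) falls to 0.19× activity: 0.55 × 0.19 = 0.1045.
The remaining 18% of clearance is unaffected.
Relative clearance = 1.647 + 0.1045 + 0.18 = 1.9315.
Dividing the baseline by the relative clearance: 45 / 1.9315 = 23 ng/mL.

23 ng/mL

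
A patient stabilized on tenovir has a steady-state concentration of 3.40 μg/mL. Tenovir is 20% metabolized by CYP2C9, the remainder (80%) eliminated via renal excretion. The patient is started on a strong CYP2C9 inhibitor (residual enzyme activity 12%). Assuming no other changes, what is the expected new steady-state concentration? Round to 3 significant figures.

The CYP2C9 pathway (20% of clearance) drops to 0.12× activity: 0.2 × 0.12 = 0.024.
Non-CYP routes (80%) are unchanged.
Relative clearance = 0.024 + 0.8 = 0.824.
Steady-state concentration ∝ 1/CL, so new value = 3.40 / 0.824 = 4.13 μg/mL.

4.13 μg/mL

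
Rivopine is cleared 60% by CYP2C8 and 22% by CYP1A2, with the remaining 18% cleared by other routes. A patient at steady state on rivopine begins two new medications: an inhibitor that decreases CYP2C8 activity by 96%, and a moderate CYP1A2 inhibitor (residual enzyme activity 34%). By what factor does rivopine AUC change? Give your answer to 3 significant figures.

3.59

CYP2C8: 0.6 × 0.04 = 0.024
CYP1A2: 0.22 × 0.34 = 0.0748
Other: 0.18 (unchanged)
New clearance relative to baseline: 0.024 + 0.0748 + 0.18 = 0.2788.
AUC ∝ 1/CL: fold-change = 1 / 0.2788 = 3.59.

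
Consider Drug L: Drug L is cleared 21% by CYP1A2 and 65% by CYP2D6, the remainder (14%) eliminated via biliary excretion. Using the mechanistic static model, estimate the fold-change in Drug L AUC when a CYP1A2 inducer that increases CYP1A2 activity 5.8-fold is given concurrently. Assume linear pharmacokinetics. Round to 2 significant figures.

0.50

The CYP1A2 pathway (21% of clearance) is boosted to 5.8× activity: 0.21 × 5.8 = 1.218.
CYP2D6 (65%) and the residual 14% are unaffected.
Relative clearance = 1.218 + 0.65 + 0.14 = 2.008.
Since AUC ∝ 1/CL, the ratio is 1 / 2.008 = 0.50.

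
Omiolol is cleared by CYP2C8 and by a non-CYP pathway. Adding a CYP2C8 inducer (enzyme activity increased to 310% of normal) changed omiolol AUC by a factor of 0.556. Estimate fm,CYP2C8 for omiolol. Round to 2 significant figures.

0.38

Call the CYP2C8 fraction fm. After the interaction, CL_new/CL_old = fm × 3.1 + (1 − fm).
AUC ratio = 1 / (new CL fraction), so new CL fraction = 1 / 0.556 = 1.799.
fm × 3.1 + 1 − fm = 1.799  ⇒  fm × (3.1 − 1) = 0.7986  ⇒  fm = 0.38.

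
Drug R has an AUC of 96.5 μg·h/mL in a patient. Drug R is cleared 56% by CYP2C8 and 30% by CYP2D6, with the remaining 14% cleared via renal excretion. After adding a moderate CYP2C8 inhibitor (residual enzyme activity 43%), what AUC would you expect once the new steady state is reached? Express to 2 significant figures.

1.4 × 10² μg·h/mL

The CYP2C8 pathway (56% of clearance) is reduced to 0.43× activity: 0.56 × 0.43 = 0.2408.
CYP2D6 (30%) and the residual 14% are unaffected.
CL_new/CL_old = 0.2408 + 0.3 + 0.14 = 0.6808.
With dosing unchanged, AUC scales as 1/CL: 96.5 / 0.6808 = 1.4 × 10² μg·h/mL.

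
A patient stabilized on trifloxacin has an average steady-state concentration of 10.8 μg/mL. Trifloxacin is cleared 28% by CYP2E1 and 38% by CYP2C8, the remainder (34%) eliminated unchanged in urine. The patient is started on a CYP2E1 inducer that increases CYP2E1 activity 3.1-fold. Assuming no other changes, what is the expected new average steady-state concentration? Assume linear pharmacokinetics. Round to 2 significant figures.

6.8 μg/mL

CYP2E1: 0.28 × 3.1 = 0.868
CYP2C8: 0.38 (unchanged)
Other: 0.34 (unchanged)
Relative clearance = 0.868 + 0.38 + 0.34 = 1.588.
With dosing unchanged, average steady-state concentration scales as 1/CL: 10.8 / 1.588 = 6.8 μg/mL.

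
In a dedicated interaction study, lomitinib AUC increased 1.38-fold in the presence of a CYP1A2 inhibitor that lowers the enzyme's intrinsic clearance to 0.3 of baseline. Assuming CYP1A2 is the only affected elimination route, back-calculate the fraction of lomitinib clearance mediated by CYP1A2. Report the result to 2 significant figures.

Call the CYP1A2 fraction fm. After the interaction, CL_new/CL_old = fm × 0.3 + (1 − fm).
AUC ratio = 1 / (new CL fraction), so new CL fraction = 1 / 1.38 = 0.7246.
fm × 0.3 + 1 − fm = 0.7246  ⇒  fm × (0.3 − 1) = −0.2754  ⇒  fm = 0.39.

0.39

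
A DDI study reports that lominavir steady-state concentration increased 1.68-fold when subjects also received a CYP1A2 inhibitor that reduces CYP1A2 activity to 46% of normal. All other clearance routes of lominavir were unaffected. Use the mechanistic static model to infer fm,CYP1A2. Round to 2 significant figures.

CL'/CL = 1 / 1.68 = 0.5952
0.46·fm + (1 − fm) = 0.5952
fm = (0.5952 − 1) / (0.46 − 1) = 0.75

0.75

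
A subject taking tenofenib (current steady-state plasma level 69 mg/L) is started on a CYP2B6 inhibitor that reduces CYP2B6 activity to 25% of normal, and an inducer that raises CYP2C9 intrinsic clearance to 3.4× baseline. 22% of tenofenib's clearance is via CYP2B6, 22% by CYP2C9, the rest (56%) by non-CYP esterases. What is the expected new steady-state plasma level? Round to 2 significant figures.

51 mg/L

The CYP2B6 pathway (22% of clearance) falls to 0.25× activity: 0.22 × 0.25 = 0.055.
The CYP2C9 pathway (22% of clearance) rises to 3.4× activity: 0.22 × 3.4 = 0.748.
The remaining 56% of clearance is unaffected.
New clearance relative to baseline: 0.055 + 0.748 + 0.56 = 1.363.
Dividing the baseline by the relative clearance: 69 / 1.363 = 51 mg/L.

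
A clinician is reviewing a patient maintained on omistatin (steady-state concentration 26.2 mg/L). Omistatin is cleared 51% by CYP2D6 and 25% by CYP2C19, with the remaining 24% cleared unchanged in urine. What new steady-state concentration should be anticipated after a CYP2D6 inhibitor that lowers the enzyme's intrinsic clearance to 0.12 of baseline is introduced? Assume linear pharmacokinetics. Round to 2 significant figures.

The CYP2D6 pathway (51% of clearance) falls to 0.12× activity: 0.51 × 0.12 = 0.0612.
CYP2C19 (25%) and the residual 24% are unaffected.
New clearance relative to baseline: 0.0612 + 0.25 + 0.24 = 0.5512.
With dosing unchanged, steady-state concentration scales as 1/CL: 26.2 / 0.5512 = 48 mg/L.

48 mg/L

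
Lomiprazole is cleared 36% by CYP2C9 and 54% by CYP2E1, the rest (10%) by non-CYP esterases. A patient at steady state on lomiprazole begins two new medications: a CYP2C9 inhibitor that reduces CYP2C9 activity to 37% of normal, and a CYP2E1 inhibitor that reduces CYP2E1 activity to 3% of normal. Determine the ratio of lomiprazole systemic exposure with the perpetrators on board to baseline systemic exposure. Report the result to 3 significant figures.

The CYP2C9 pathway (36% of clearance) drops to 0.37× activity: 0.36 × 0.37 = 0.1332.
The CYP2E1 pathway (54% of clearance) drops to 0.03× activity: 0.54 × 0.03 = 0.0162.
The remaining 10% of clearance is unaffected.
New clearance relative to baseline: 0.1332 + 0.0162 + 0.1 = 0.2494.
Systemic exposure ∝ 1/CL: fold-change = 1 / 0.2494 = 4.01.

4.01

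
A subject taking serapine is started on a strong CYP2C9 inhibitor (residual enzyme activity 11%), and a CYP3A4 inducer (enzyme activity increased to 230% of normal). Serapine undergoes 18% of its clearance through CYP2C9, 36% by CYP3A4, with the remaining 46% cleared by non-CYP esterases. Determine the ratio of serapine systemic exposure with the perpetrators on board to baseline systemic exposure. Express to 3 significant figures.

CYP2C9: 0.18 × 0.11 = 0.0198
CYP3A4: 0.36 × 2.3 = 0.828
Other: 0.46 (unchanged)
New clearance relative to baseline: 0.0198 + 0.828 + 0.46 = 1.3078.
Systemic exposure ∝ 1/CL: fold-change = 1 / 1.3078 = 0.765.

0.765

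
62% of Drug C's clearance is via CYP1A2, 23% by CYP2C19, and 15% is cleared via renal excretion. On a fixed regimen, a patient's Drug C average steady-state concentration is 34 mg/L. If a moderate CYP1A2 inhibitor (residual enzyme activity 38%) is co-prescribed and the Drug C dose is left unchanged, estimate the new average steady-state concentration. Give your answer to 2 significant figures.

The CYP1A2 pathway (62% of clearance) falls to 0.38× activity: 0.62 × 0.38 = 0.2356.
CYP2C19 (23%) and the residual 15% are unaffected.
New clearance relative to baseline: 0.2356 + 0.23 + 0.15 = 0.6156.
With dosing unchanged, average steady-state concentration scales as 1/CL: 34 / 0.6156 = 55 mg/L.

55 mg/L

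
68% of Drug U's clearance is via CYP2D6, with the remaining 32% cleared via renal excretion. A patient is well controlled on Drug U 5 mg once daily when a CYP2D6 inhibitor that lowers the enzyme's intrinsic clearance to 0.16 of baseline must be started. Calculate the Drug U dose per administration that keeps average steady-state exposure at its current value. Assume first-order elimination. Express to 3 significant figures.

The CYP2D6 pathway (68% of clearance) is reduced to 0.16× activity: 0.68 × 0.16 = 0.1088.
Non-CYP routes (32%) are unchanged.
Relative clearance = 0.1088 + 0.32 = 0.4288.
Exposure is unchanged when dose changes in proportion to clearance. New dose = 5 mg × 0.4288 = 2.14 mg.

2.14 mg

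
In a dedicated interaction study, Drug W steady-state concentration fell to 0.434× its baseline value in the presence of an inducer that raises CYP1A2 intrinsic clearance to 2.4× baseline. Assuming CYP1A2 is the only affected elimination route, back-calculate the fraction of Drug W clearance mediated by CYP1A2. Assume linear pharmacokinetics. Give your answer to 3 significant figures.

0.932

Let x = fm,CYP1A2. Because steady-state concentration ∝ 1/CL, relative clearance rose to 1/0.434 = 2.304.
Setting x·2.4 + (1 − x) = 2.304 and solving: x = (2.304 − 1)/(2.4 − 1) = 0.932.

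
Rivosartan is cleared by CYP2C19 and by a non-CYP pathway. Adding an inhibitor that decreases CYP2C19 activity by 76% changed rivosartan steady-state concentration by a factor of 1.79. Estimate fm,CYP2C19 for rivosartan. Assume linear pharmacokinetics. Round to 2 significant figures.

CL'/CL = 1 / 1.79 = 0.5587
0.24·fm + (1 − fm) = 0.5587
fm = (0.5587 − 1) / (0.24 − 1) = 0.58

0.58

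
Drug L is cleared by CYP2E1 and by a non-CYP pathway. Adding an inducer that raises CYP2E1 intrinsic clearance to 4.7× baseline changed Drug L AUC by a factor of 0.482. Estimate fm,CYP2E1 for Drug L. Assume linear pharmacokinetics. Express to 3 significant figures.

0.290

Write x for the fraction cleared via CYP2E1. The observed AUC change means clearance rose to 1/0.482 = 2.075 of baseline.
Only the CYP2E1 route changed, so 2.075 = x·4.7 + (1 − x), giving x = 0.290.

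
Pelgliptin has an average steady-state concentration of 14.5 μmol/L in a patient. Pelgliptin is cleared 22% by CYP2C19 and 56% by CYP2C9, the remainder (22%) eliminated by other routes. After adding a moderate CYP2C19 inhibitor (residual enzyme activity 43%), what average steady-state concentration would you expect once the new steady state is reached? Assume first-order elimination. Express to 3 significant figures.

16.6 μmol/L

CYP2C19: 0.22 × 0.43 = 0.0946
CYP2C9: 0.56 (unchanged)
Other: 0.22 (unchanged)
New clearance relative to baseline: 0.0946 + 0.56 + 0.22 = 0.8746.
New average steady-state concentration = baseline ÷ relative clearance = 14.5 / 0.8746 = 16.6 μmol/L.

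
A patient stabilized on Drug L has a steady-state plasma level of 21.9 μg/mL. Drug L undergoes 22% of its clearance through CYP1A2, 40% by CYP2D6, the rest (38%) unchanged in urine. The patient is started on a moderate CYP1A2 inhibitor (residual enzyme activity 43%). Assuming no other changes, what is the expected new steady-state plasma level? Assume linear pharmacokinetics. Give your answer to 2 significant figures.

25 μg/mL

CYP1A2: 0.22 × 0.43 = 0.0946
CYP2D6: 0.4 (unchanged)
Other: 0.38 (unchanged)
Relative clearance = 0.0946 + 0.4 + 0.38 = 0.8746.
With dosing unchanged, steady-state plasma level scales as 1/CL: 21.9 / 0.8746 = 25 μg/mL.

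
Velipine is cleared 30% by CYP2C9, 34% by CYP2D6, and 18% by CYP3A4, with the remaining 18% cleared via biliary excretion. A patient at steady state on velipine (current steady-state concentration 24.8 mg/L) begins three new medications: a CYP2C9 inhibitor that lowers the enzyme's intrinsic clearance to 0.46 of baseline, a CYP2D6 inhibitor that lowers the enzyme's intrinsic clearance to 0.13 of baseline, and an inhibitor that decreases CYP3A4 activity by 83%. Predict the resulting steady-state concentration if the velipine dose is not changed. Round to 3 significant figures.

63.1 mg/L

The CYP2C9 pathway (30% of clearance) falls to 0.46× activity: 0.3 × 0.46 = 0.138.
The CYP2D6 pathway (34% of clearance) falls to 0.13× activity: 0.34 × 0.13 = 0.0442.
The CYP3A4 pathway (18% of clearance) falls to 0.17× activity: 0.18 × 0.17 = 0.0306.
Non-CYP routes (18%) are unchanged.
CL_new/CL_old = 0.138 + 0.0442 + 0.0306 + 0.18 = 0.3928.
Steady-state concentration ∝ 1/CL: new value = 24.8 / 0.3928 = 63.1 mg/L.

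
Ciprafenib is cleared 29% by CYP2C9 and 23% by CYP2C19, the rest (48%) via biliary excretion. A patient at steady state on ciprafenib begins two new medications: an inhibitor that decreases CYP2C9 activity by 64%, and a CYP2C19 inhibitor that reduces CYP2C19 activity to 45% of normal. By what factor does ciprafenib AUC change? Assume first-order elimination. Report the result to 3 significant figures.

The CYP2C9 pathway (29% of clearance) is reduced to 0.36× activity: 0.29 × 0.36 = 0.1044.
The CYP2C19 pathway (23% of clearance) is reduced to 0.45× activity: 0.23 × 0.45 = 0.1035.
The remaining 48% of clearance is unaffected.
CL_new/CL_old = 0.1044 + 0.1035 + 0.48 = 0.6879.
AUC ∝ 1/CL: fold-change = 1 / 0.6879 = 1.45.

1.45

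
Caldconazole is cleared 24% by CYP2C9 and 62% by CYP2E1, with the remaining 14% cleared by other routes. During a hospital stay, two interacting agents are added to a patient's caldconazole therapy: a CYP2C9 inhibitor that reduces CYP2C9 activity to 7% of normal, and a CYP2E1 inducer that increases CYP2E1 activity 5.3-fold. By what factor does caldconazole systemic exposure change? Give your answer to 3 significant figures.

0.290

The CYP2C9 pathway (24% of clearance) drops to 0.07× activity: 0.24 × 0.07 = 0.0168.
The CYP2E1 pathway (62% of clearance) is boosted to 5.3× activity: 0.62 × 5.3 = 3.286.
The remaining 14% of clearance is unaffected.
Relative clearance = 0.0168 + 3.286 + 0.14 = 3.4428.
Net systemic exposure ratio = 1 / 3.4428 = 0.290.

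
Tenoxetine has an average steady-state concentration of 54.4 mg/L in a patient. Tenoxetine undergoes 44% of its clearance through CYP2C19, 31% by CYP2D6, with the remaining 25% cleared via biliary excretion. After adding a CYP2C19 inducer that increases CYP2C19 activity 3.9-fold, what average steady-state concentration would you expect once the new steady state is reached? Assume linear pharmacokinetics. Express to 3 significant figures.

The CYP2C19 pathway (44% of clearance) increases to 3.9× activity: 0.44 × 3.9 = 1.716.
CYP2D6 (31%) and the residual 25% are unaffected.
CL_new/CL_old = 1.716 + 0.31 + 0.25 = 2.276.
New average steady-state concentration = baseline ÷ relative clearance = 54.4 / 2.276 = 23.9 mg/L.

23.9 mg/L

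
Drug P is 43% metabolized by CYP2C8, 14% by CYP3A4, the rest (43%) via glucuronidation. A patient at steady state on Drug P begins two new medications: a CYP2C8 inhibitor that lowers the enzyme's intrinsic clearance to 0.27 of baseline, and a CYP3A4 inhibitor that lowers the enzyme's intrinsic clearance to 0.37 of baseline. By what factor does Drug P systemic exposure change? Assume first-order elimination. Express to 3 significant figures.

The CYP2C8 pathway (43% of clearance) falls to 0.27× activity: 0.43 × 0.27 = 0.1161.
The CYP3A4 pathway (14% of clearance) falls to 0.37× activity: 0.14 × 0.37 = 0.0518.
The remaining 43% of clearance is unaffected.
CL_new/CL_old = 0.1161 + 0.0518 + 0.43 = 0.5979.
Net systemic exposure ratio = 1 / 0.5979 = 1.67.

1.67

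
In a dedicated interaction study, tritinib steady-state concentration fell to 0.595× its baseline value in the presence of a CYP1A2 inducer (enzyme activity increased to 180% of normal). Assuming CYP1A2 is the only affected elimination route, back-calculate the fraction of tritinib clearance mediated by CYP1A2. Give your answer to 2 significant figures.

CL'/CL = 1 / 0.595 = 1.681
1.8·fm + (1 − fm) = 1.681
fm = (1.681 − 1) / (1.8 − 1) = 0.85

0.85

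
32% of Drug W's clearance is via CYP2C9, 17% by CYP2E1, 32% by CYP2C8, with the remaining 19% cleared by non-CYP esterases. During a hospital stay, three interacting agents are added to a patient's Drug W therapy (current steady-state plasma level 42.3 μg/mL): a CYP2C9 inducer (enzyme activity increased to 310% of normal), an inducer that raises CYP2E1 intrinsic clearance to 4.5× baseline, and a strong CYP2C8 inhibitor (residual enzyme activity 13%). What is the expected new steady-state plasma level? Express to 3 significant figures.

The CYP2C9 pathway (32% of clearance) increases to 3.1× activity: 0.32 × 3.1 = 0.992.
The CYP2E1 pathway (17% of clearance) increases to 4.5× activity: 0.17 × 4.5 = 0.765.
The CYP2C8 pathway (32% of clearance) falls to 0.13× activity: 0.32 × 0.13 = 0.0416.
Non-CYP routes (19%) are unchanged.
New clearance relative to baseline: 0.992 + 0.765 + 0.0416 + 0.19 = 1.9886.
Steady-state plasma level ∝ 1/CL: new value = 42.3 / 1.9886 = 21.3 μg/mL.

21.3 μg/mL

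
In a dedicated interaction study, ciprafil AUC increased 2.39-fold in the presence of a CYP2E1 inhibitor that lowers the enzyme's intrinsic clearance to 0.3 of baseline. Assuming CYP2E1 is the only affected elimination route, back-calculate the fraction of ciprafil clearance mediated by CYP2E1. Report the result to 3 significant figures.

Write x for the fraction cleared via CYP2E1. The observed AUC change means clearance fell to 1/2.39 = 0.4184 of baseline.
Setting x·0.3 + (1 − x) = 0.4184 and solving: x = (0.4184 − 1)/(0.3 − 1) = 0.831.

0.831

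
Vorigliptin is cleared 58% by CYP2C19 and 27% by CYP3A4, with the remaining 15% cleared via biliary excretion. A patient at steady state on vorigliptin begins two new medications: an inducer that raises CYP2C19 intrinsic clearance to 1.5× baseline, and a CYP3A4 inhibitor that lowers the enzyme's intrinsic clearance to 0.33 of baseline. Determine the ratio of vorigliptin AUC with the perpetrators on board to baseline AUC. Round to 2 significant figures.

CYP2C19: 0.58 × 1.5 = 0.87
CYP3A4: 0.27 × 0.33 = 0.0891
Other: 0.15 (unchanged)
Relative clearance = 0.87 + 0.0891 + 0.15 = 1.1091.
Because AUC varies inversely with clearance, the combined effect is 1 / 1.1091 = 0.90.

0.90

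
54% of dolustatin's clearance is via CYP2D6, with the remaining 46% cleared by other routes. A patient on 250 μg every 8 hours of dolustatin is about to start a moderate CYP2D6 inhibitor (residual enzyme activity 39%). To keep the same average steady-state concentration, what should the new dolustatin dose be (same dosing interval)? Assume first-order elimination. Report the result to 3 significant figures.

168 μg

The CYP2D6 pathway (54% of clearance) drops to 0.39× activity: 0.54 × 0.39 = 0.2106.
The remaining 46% of clearance is unaffected.
CL_new/CL_old = 0.2106 + 0.46 = 0.6706.
To maintain the same steady-state level, dose must scale with clearance: new dose = 250 × 0.6706 = 168 μg.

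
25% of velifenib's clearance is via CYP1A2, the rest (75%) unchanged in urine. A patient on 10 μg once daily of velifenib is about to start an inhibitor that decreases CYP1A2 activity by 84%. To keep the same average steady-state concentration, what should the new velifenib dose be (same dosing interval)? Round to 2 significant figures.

7.9 μg

CYP1A2: 0.25 × 0.16 = 0.04
Other: 0.75 (unchanged)
CL_new/CL_old = 0.04 + 0.75 = 0.79.
Css,avg = (dose rate)/CL, so holding Css fixed requires dose ∝ CL: 10 × 0.79 = 7.9 μg.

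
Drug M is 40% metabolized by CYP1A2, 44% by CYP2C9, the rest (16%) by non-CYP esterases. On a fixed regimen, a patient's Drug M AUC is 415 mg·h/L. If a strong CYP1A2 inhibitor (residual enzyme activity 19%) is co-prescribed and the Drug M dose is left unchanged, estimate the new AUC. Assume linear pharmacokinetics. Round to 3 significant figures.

614 mg·h/L

The CYP1A2 pathway (40% of clearance) is reduced to 0.19× activity: 0.4 × 0.19 = 0.076.
CYP2C9 (44%) and the residual 16% are unaffected.
New clearance relative to baseline: 0.076 + 0.44 + 0.16 = 0.676.
AUC ∝ 1/CL, so new value = 415 / 0.676 = 614 mg·h/L.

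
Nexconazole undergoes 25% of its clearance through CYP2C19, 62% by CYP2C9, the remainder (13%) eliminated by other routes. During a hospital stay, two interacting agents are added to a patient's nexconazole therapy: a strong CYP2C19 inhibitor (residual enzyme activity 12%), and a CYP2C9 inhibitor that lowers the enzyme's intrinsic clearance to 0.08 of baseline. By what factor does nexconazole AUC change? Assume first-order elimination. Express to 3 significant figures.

The CYP2C19 pathway (25% of clearance) drops to 0.12× activity: 0.25 × 0.12 = 0.03.
The CYP2C9 pathway (62% of clearance) is reduced to 0.08× activity: 0.62 × 0.08 = 0.0496.
The remaining 13% of clearance is unaffected.
New clearance relative to baseline: 0.03 + 0.0496 + 0.13 = 0.2096.
Net AUC ratio = 1 / 0.2096 = 4.77.

4.77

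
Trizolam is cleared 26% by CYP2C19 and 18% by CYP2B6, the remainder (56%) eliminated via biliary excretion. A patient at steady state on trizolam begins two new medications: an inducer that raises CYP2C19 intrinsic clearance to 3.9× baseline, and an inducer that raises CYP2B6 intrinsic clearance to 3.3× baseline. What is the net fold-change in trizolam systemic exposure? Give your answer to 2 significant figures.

The CYP2C19 pathway (26% of clearance) is boosted to 3.9× activity: 0.26 × 3.9 = 1.014.
The CYP2B6 pathway (18% of clearance) is boosted to 3.3× activity: 0.18 × 3.3 = 0.594.
The remaining 56% of clearance is unaffected.
CL_new/CL_old = 1.014 + 0.594 + 0.56 = 2.168.
Systemic exposure ∝ 1/CL: fold-change = 1 / 2.168 = 0.46.

0.46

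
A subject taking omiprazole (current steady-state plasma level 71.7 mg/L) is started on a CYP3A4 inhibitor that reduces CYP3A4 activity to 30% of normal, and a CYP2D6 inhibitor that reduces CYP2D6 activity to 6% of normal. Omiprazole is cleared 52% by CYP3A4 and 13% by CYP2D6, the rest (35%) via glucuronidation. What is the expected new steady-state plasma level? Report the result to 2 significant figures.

The CYP3A4 pathway (52% of clearance) is reduced to 0.3× activity: 0.52 × 0.3 = 0.156.
The CYP2D6 pathway (13% of clearance) drops to 0.06× activity: 0.13 × 0.06 = 0.0078.
The remaining 35% of clearance is unaffected.
New clearance relative to baseline: 0.156 + 0.0078 + 0.35 = 0.5138.
New steady-state plasma level = 71.7 / 0.5138 = 1.4 × 10² mg/L (concentration scales inversely with clearance).

1.4 × 10² mg/L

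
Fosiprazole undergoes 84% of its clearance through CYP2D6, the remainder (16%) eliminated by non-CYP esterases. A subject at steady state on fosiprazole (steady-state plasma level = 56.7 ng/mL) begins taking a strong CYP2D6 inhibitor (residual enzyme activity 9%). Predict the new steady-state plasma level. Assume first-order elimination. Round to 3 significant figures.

The CYP2D6 pathway (84% of clearance) drops to 0.09× activity: 0.84 × 0.09 = 0.0756.
Non-CYP routes (16%) are unchanged.
Relative clearance = 0.0756 + 0.16 = 0.2356.
With dosing unchanged, steady-state plasma level scales as 1/CL: 56.7 / 0.2356 = 241 ng/mL.

241 ng/mL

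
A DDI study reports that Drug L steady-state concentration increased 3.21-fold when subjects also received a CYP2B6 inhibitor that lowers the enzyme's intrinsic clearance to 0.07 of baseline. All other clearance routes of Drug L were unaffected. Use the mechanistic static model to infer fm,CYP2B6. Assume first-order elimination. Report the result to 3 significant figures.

Write x for the fraction cleared via CYP2B6. The observed steady-state concentration change means clearance fell to 1/3.21 = 0.3115 of baseline.
Setting x·0.07 + (1 − x) = 0.3115 and solving: x = (0.3115 − 1)/(0.07 − 1) = 0.740.

0.740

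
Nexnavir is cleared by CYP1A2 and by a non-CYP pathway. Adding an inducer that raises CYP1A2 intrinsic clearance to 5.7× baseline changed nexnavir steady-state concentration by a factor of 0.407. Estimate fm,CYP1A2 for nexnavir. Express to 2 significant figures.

0.31

Let x = fm,CYP1A2. Because steady-state concentration ∝ 1/CL, relative clearance rose to 1/0.407 = 2.457.
Only the CYP1A2 route changed, so 2.457 = x·5.7 + (1 − x), giving x = 0.31.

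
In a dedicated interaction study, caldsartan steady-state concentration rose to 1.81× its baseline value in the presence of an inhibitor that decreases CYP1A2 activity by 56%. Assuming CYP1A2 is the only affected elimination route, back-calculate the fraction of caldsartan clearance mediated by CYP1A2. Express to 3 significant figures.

0.799

CL'/CL = 1 / 1.81 = 0.5525
0.44·fm + (1 − fm) = 0.5525
fm = (0.5525 − 1) / (0.44 − 1) = 0.799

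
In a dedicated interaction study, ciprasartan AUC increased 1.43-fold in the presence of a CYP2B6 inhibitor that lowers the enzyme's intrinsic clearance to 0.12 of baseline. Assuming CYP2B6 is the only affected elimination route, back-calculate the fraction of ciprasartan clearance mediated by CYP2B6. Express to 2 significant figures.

Call the CYP2B6 fraction fm. After the interaction, CL_new/CL_old = fm × 0.12 + (1 − fm).
AUC ratio = 1 / (new CL fraction), so new CL fraction = 1 / 1.43 = 0.6993.
fm × 0.12 + 1 − fm = 0.6993  ⇒  fm × (0.12 − 1) = −0.3007  ⇒  fm = 0.34.

0.34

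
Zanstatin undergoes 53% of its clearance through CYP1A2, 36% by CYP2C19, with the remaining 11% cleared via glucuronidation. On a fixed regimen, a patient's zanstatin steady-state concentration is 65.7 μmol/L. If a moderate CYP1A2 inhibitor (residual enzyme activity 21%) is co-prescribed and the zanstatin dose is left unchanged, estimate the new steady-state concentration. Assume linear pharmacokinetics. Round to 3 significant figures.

113 μmol/L

The CYP1A2 pathway (53% of clearance) drops to 0.21× activity: 0.53 × 0.21 = 0.1113.
CYP2C19 (36%) and the residual 11% are unaffected.
CL_new/CL_old = 0.1113 + 0.36 + 0.11 = 0.5813.
With dosing unchanged, steady-state concentration scales as 1/CL: 65.7 / 0.5813 = 113 μmol/L.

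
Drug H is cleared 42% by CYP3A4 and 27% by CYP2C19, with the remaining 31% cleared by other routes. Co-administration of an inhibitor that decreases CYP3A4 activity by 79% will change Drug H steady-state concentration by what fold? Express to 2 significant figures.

The CYP3A4 pathway (42% of clearance) drops to 0.21× activity: 0.42 × 0.21 = 0.0882.
CYP2C19 (27%) and the residual 31% are unaffected.
Relative clearance = 0.0882 + 0.27 + 0.31 = 0.6682.
Steady-state concentration ratio = CL_old/CL_new = 1 / 0.6682 = 1.5.

1.5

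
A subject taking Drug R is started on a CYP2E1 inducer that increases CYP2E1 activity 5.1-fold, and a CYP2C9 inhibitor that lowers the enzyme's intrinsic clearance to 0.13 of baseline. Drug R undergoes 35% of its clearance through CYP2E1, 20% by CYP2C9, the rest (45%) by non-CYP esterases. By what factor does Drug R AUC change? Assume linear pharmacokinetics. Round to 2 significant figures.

The CYP2E1 pathway (35% of clearance) increases to 5.1× activity: 0.35 × 5.1 = 1.785.
The CYP2C9 pathway (20% of clearance) is reduced to 0.13× activity: 0.2 × 0.13 = 0.026.
Non-CYP routes (45%) are unchanged.
CL_new/CL_old = 1.785 + 0.026 + 0.45 = 2.261.
Because AUC varies inversely with clearance, the combined effect is 1 / 2.261 = 0.44.

0.44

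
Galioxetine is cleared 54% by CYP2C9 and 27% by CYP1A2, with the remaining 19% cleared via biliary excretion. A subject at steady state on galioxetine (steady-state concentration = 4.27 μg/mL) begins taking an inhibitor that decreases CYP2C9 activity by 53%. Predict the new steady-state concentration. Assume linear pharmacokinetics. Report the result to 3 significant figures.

CYP2C9: 0.54 × 0.47 = 0.2538
CYP1A2: 0.27 (unchanged)
Other: 0.19 (unchanged)
CL_new/CL_old = 0.2538 + 0.27 + 0.19 = 0.7138.
With dosing unchanged, steady-state concentration scales as 1/CL: 4.27 / 0.7138 = 5.98 μg/mL.

5.98 μg/mL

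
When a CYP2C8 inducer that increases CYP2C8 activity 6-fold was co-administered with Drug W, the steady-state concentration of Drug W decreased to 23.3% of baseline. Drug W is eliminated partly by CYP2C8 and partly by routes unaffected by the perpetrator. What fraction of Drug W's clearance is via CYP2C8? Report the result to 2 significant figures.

0.66

CL'/CL = 1 / 0.233 = 4.292
6·fm + (1 − fm) = 4.292
fm = (4.292 − 1) / (6 − 1) = 0.66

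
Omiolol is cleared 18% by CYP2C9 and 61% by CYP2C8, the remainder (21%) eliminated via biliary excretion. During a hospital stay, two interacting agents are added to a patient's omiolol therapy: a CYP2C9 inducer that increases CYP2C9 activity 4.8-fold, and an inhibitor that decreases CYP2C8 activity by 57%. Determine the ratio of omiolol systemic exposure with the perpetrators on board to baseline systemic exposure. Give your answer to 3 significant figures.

CYP2C9: 0.18 × 4.8 = 0.864
CYP2C8: 0.61 × 0.43 = 0.2623
Other: 0.21 (unchanged)
New clearance relative to baseline: 0.864 + 0.2623 + 0.21 = 1.3363.
Net systemic exposure ratio = 1 / 1.3363 = 0.748.

0.748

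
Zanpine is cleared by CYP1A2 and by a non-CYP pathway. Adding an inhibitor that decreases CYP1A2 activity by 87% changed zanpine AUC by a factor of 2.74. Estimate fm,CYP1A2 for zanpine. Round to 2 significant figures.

0.73

Let x = fm,CYP1A2. Because AUC ∝ 1/CL, relative clearance fell to 1/2.74 = 0.365.
Only the CYP1A2 route changed, so 0.365 = x·0.13 + (1 − x), giving x = 0.73.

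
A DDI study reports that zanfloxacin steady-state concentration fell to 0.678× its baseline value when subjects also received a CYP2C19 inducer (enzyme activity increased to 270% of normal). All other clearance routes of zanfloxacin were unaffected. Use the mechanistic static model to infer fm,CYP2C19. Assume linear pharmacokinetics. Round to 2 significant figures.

CL'/CL = 1 / 0.678 = 1.475
2.7·fm + (1 − fm) = 1.475
fm = (1.475 − 1) / (2.7 − 1) = 0.28

0.28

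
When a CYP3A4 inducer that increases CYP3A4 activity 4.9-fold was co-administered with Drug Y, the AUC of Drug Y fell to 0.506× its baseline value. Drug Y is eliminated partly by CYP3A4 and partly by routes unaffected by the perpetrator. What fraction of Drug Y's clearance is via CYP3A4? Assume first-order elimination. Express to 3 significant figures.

CL'/CL = 1 / 0.506 = 1.976
4.9·fm + (1 − fm) = 1.976
fm = (1.976 − 1) / (4.9 − 1) = 0.250

0.250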